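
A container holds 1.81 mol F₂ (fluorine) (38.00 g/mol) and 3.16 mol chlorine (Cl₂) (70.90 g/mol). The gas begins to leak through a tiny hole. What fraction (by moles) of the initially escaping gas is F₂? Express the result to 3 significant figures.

Each component's effusion rate ∝ (its partial pressure)·(1/√M) ∝ n_i/√M_i.
Mole fraction of F₂ in the effusate = (n_F₂/√M_F₂) / (n_F₂/√M_F₂ + n_Cl₂/√M_Cl₂)
= (1.81/√38.00) / (1.81/√38.00 + 3.16/√70.90) = 0.2936/(0.2936 + 0.3753) = 0.439.

0.439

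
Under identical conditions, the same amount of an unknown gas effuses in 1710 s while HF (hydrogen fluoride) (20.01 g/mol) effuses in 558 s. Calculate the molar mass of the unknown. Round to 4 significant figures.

By Graham's law, t_X/t_HF = √(M_X/M_HF).
1710/558 = 3.065 = √(M_X/20.01)
M_X = 20.01 × 3.065² = 20.01 × 9.391 = 187.9 g/mol

187.9 g/mol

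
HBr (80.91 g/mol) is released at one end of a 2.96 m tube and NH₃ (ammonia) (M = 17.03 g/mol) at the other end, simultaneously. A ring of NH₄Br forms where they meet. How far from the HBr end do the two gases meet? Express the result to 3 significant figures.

0.931 m

In equal time, each gas travels a distance ∝ its rate ∝ 1/√M, so d_HBr/d_NH₃ = √(M_NH₃/M_HBr) = √(17.03/80.91) = 0.4588.
With d_HBr + d_NH₃ = 2.96 m, d_NH₃ = 2.96/(1 + 0.4588) = 2.029 m.
d_HBr = 2.96 − 2.029 = 0.931 m.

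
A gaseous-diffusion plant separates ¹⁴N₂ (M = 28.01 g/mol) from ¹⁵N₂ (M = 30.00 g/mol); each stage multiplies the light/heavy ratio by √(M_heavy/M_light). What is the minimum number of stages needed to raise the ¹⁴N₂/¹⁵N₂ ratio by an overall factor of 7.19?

58

Single-stage factor α = √(30.00/28.01), so ln α = ½ ln(1.07105) = 0.03432.
Need α^N ≥ 7.19 ⇒ N ≥ ln(7.19) / ln α = 1.973 / 0.03432 = 57.48.
So at least 58 stages are needed.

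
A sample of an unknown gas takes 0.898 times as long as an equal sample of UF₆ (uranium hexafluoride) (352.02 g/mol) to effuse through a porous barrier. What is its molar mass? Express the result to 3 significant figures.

284 g/mol

By Graham's law, t_X/t_UF₆ = √(M_X/M_UF₆).
0.898 = √(M_X/352.02)
M_X = 352.02 × 0.898² = 352.02 × 0.8064 = 284 g/mol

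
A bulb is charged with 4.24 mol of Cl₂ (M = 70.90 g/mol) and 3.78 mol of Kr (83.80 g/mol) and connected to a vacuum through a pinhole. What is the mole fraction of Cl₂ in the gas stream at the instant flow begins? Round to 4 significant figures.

0.5494

Rate_i ∝ x_i/√M_i (Graham's law weighted by mole fraction), so the effusate composition follows n_i/√M_i.
So x_Cl₂ in the escaping gas = (n_Cl₂/√M_Cl₂) / Σ(n_i/√M_i)
= (4.24/√70.90) / (4.24/√70.90 + 3.78/√83.80) = 0.5036/(0.5036 + 0.4129) = 0.5494.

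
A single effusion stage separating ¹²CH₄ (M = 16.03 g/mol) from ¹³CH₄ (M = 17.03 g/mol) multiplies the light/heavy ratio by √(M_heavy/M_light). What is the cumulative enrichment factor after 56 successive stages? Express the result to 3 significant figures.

5.44

Each stage multiplies the ratio by α = √(17.03/16.03), so after 56 stages the overall factor is α^56 = (17.03/16.03)^(56/2).
= 1.06238^28 = 5.44.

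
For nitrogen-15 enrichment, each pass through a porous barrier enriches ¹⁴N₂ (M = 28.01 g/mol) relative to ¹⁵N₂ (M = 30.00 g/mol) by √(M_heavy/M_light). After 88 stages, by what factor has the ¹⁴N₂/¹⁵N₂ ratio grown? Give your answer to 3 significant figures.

After 88 stages the ratio has grown by (√(30.00/28.01))^88 = (30.00/28.01)^(88/2).
= 1.07105^44 = 20.5.

20.5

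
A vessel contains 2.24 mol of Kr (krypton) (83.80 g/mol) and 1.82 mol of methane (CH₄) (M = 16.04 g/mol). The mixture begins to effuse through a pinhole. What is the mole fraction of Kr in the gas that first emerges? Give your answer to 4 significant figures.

Effusion rate of each component ∝ n_i/√M_i (partial pressure × 1/√M).
Mole fraction of Kr in the effusate = (n_Kr/√M_Kr) / (n_Kr/√M_Kr + n_CH₄/√M_CH₄)
= (2.24/√83.80) / (2.24/√83.80 + 1.82/√16.04) = 0.2447/(0.2447 + 0.4544) = 0.3500.

0.3500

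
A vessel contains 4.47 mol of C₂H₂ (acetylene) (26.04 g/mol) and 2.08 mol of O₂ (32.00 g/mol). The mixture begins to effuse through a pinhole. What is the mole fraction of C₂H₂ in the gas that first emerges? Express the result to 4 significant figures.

0.7043

Effusion rate of each component ∝ n_i/√M_i (partial pressure × 1/√M).
So x_C₂H₂ in the escaping gas = (n_C₂H₂/√M_C₂H₂) / Σ(n_i/√M_i)
= (4.47/√26.04) / (4.47/√26.04 + 2.08/√32.00) = 0.8760/(0.8760 + 0.3677) = 0.7043.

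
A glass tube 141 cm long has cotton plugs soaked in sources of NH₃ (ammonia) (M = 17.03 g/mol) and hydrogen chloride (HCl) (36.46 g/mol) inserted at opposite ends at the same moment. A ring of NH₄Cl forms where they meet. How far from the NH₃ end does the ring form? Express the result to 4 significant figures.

The fronts meet when d_NH₃ + d_HCl = L with d_NH₃/d_HCl = √(M_HCl/M_NH₃) (Graham's law). Here √(M_HCl/M_NH₃) = √(36.46/17.03) = 1.463.
With d_NH₃ + d_HCl = 141 cm, d_HCl = 141/(1 + 1.463) = 57.24 cm.
d_NH₃ = 141 − 57.24 = 83.76 cm.

83.76 cm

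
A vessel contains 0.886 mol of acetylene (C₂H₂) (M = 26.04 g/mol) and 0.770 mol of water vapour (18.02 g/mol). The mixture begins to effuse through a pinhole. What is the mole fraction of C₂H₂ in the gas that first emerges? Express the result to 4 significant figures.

0.4891

Each component's effusion rate ∝ (its partial pressure)·(1/√M) ∝ n_i/√M_i.
So x_C₂H₂ in the escaping gas = (n_C₂H₂/√M_C₂H₂) / Σ(n_i/√M_i)
= (0.886/√26.04) / (0.886/√26.04 + 0.770/√18.02) = 0.1736/(0.1736 + 0.1814) = 0.4891.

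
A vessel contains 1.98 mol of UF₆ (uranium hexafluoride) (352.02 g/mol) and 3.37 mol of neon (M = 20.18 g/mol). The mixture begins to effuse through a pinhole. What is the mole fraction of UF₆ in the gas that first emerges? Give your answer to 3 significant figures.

Each component's effusion rate ∝ (its partial pressure)·(1/√M) ∝ n_i/√M_i.
x_UF₆(eff) = (n_UF₆/√M_UF₆) / (n_UF₆/√M_UF₆ + n_Ne/√M_Ne)
= (1.98/√352.02) / (1.98/√352.02 + 3.37/√20.18) = 0.1055/(0.1055 + 0.7502) = 0.123.

0.123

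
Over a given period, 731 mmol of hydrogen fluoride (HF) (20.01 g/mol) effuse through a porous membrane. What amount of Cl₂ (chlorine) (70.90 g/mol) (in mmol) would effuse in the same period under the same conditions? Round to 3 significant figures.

388 mmol

From Graham's law, rate_Cl₂/rate_HF = √(M_HF/M_Cl₂) = √(20.01/70.90) = √0.2822 = 0.5313.
So the amount for Cl₂ is 731 × 0.5313 = 388 mmol.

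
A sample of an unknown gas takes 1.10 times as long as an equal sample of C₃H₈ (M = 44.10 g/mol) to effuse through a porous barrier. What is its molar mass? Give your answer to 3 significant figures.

Since effusion rate ∝ 1/√M, t_X/t_C₃H₈ = √(M_X/M_C₃H₈).
1.10 = √(M_X/44.10)
M_X = 44.10 × 1.10² = 44.10 × 1.210 = 53.4 g/mol

53.4 g/mol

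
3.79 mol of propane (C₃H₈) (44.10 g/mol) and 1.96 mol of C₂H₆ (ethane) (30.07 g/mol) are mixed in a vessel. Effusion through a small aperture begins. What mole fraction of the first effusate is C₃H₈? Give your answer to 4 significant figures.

0.6149

The effusion rate of species i is ∝ p_i/√M_i ∝ n_i/√M_i.
Mole fraction of C₃H₈ in the effusate = (n_C₃H₈/√M_C₃H₈) / (n_C₃H₈/√M_C₃H₈ + n_C₂H₆/√M_C₂H₆)
= (3.79/√44.10) / (3.79/√44.10 + 1.96/√30.07) = 0.5707/(0.5707 + 0.3574) = 0.6149.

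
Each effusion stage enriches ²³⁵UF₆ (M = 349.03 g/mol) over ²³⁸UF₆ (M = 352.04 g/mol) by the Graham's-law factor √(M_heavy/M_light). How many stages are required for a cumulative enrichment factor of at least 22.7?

With α = √(352.04/349.03) per stage, ln α = ½ ln(1.00862) = 0.004293.
Need α^N ≥ 22.7 ⇒ N ≥ ln(22.7) / ln α = 3.122 / 0.004293 = 727.24.
So at least 728 stages are needed.

728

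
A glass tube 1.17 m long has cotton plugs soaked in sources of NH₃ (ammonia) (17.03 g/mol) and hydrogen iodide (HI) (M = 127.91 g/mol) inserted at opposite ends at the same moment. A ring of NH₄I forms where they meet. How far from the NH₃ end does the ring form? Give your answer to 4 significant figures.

0.8572 m

Graham's law gives d_NH₃/d_HI = rate_NH₃/rate_HI = √(M_HI/M_NH₃) = √(127.91/17.03) = 2.741.
With d_NH₃ + d_HI = 1.17 m, d_HI = 1.17/(1 + 2.741) = 0.3128 m.
d_NH₃ = 1.17 − 0.3128 = 0.8572 m.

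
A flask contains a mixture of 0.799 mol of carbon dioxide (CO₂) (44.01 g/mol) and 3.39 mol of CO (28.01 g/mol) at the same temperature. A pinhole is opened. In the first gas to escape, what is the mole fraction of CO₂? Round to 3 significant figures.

0.158

The effusion rate of species i is ∝ p_i/√M_i ∝ n_i/√M_i.
So x_CO₂ in the escaping gas = (n_CO₂/√M_CO₂) / Σ(n_i/√M_i)
= (0.799/√44.01) / (0.799/√44.01 + 3.39/√28.01) = 0.1204/(0.1204 + 0.6405) = 0.158.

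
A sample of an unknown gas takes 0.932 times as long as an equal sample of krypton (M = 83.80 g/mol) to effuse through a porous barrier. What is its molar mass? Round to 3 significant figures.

72.8 g/mol

From Graham's law, t_X/t_Kr = √(M_X/M_Kr).
0.932 = √(M_X/83.80)
M_X = 83.80 × 0.932² = 83.80 × 0.8686 = 72.8 g/mol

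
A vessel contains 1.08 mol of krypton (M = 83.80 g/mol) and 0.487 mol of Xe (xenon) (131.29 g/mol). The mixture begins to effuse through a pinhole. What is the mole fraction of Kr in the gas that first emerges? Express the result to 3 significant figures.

0.735

The effusion rate of species i is ∝ p_i/√M_i ∝ n_i/√M_i.
Mole fraction of Kr in the effusate = (n_Kr/√M_Kr) / (n_Kr/√M_Kr + n_Xe/√M_Xe)
= (1.08/√83.80) / (1.08/√83.80 + 0.487/√131.29) = 0.1180/(0.1180 + 0.04250) = 0.735.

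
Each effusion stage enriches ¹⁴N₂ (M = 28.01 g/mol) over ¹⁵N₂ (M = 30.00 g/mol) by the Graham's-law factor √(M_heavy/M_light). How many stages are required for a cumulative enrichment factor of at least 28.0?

98

With α = √(30.00/28.01) per stage, ln α = ½ ln(1.07105) = 0.03432.
Need α^N ≥ 28.0 ⇒ N ≥ ln(28.0) / ln α = 3.332 / 0.03432 = 97.10.
Minimum whole number of stages: N = 98.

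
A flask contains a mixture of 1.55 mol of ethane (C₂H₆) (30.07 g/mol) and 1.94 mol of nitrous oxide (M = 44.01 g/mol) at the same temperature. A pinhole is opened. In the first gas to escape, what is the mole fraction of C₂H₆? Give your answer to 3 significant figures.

Each component's effusion rate ∝ (its partial pressure)·(1/√M) ∝ n_i/√M_i.
x_C₂H₆(eff) = (n_C₂H₆/√M_C₂H₆) / (n_C₂H₆/√M_C₂H₆ + n_N₂O/√M_N₂O)
= (1.55/√30.07) / (1.55/√30.07 + 1.94/√44.01) = 0.2827/(0.2827 + 0.2924) = 0.492.

0.492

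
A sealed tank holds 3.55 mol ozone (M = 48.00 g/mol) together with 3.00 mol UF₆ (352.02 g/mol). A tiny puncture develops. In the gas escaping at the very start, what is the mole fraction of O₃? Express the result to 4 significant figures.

Each component's effusion rate ∝ (its partial pressure)·(1/√M) ∝ n_i/√M_i.
Mole fraction of O₃ in the effusate = (n_O₃/√M_O₃) / (n_O₃/√M_O₃ + n_UF₆/√M_UF₆)
= (3.55/√48.00) / (3.55/√48.00 + 3.00/√352.02) = 0.5124/(0.5124 + 0.1599) = 0.7622.

0.7622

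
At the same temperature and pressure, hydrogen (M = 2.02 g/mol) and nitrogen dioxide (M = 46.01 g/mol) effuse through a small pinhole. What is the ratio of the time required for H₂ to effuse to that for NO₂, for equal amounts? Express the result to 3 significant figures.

0.210

From Graham's law, t_H₂/t_NO₂ = √(M_H₂/M_NO₂) = √(2.02/46.01) = √0.04390 = 0.210.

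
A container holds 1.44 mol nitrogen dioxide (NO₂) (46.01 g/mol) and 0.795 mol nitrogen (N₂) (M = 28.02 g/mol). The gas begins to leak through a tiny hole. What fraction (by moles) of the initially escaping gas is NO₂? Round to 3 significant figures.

0.586

Rate_i ∝ x_i/√M_i (Graham's law weighted by mole fraction), so the effusate composition follows n_i/√M_i.
x_NO₂(eff) = (n_NO₂/√M_NO₂) / (n_NO₂/√M_NO₂ + n_N₂/√M_N₂)
= (1.44/√46.01) / (1.44/√46.01 + 0.795/√28.02) = 0.2123/(0.2123 + 0.1502) = 0.586.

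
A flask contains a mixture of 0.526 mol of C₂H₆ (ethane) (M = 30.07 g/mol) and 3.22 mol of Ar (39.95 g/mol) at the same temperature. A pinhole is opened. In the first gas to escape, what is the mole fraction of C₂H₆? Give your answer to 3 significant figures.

0.158

The effusion rate of species i is ∝ p_i/√M_i ∝ n_i/√M_i.
x_C₂H₆(eff) = (n_C₂H₆/√M_C₂H₆) / (n_C₂H₆/√M_C₂H₆ + n_Ar/√M_Ar)
= (0.526/√30.07) / (0.526/√30.07 + 3.22/√39.95) = 0.09592/(0.09592 + 0.5094) = 0.158.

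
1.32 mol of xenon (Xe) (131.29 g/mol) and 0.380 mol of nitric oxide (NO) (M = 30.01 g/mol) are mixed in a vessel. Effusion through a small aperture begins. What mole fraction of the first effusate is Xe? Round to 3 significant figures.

Effusion rate of each component ∝ n_i/√M_i (partial pressure × 1/√M).
Mole fraction of Xe in the effusate = (n_Xe/√M_Xe) / (n_Xe/√M_Xe + n_NO/√M_NO)
= (1.32/√131.29) / (1.32/√131.29 + 0.380/√30.01) = 0.1152/(0.1152 + 0.06937) = 0.624.

0.624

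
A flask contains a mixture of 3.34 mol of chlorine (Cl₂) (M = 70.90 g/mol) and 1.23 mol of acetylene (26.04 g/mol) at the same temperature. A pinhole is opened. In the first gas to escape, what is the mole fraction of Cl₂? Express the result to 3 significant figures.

0.622

Effusion rate of each component ∝ n_i/√M_i (partial pressure × 1/√M).
x_Cl₂(eff) = (n_Cl₂/√M_Cl₂) / (n_Cl₂/√M_Cl₂ + n_C₂H₂/√M_C₂H₂)
= (3.34/√70.90) / (3.34/√70.90 + 1.23/√26.04) = 0.3967/(0.3967 + 0.2410) = 0.622.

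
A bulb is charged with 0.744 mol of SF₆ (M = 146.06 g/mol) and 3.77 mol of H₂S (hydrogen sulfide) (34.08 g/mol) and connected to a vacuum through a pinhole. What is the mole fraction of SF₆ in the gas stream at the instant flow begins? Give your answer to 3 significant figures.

Rate_i ∝ x_i/√M_i (Graham's law weighted by mole fraction), so the effusate composition follows n_i/√M_i.
Mole fraction of SF₆ in the effusate = (n_SF₆/√M_SF₆) / (n_SF₆/√M_SF₆ + n_H₂S/√M_H₂S)
= (0.744/√146.06) / (0.744/√146.06 + 3.77/√34.08) = 0.06156/(0.06156 + 0.6458) = 0.0870.

0.0870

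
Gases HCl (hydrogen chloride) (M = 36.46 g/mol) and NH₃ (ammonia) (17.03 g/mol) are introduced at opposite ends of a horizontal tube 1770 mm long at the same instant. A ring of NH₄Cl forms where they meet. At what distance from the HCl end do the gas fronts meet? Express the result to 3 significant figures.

719 mm

Distances travelled in equal time are proportional to diffusion rates, so d_HCl/d_NH₃ = √(M_NH₃/M_HCl) = √(17.03/36.46) = 0.6834.
With d_HCl + d_NH₃ = 1770 mm, d_NH₃ = 1770/(1 + 0.6834) = 1051 mm.
d_HCl = 1770 − 1051 = 719 mm.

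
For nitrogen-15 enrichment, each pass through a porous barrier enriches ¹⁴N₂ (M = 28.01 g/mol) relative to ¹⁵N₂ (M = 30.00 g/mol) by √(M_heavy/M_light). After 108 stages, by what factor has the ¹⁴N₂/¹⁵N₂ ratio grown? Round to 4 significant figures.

The single-stage factor is √(M_heavy/M_light), so 108 stages give [√(30.00/28.01)]^108 = (30.00/28.01)^(108/2).
= 1.07105^54 = 40.70.

40.70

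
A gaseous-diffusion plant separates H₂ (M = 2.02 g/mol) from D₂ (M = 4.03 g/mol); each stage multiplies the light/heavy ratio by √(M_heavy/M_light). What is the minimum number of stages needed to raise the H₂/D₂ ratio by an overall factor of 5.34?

5

Single-stage factor α = √(4.03/2.02), so ln α = ½ ln(1.99505) = 0.3453.
Need α^N ≥ 5.34 ⇒ N ≥ ln(5.34) / ln α = 1.675 / 0.3453 = 4.85.
So at least 5 stages are needed.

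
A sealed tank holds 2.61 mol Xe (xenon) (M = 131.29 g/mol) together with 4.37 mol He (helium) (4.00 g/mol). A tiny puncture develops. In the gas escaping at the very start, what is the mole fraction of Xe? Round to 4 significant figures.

Effusion rate of each component ∝ n_i/√M_i (partial pressure × 1/√M).
x_Xe(eff) = (n_Xe/√M_Xe) / (n_Xe/√M_Xe + n_He/√M_He)
= (2.61/√131.29) / (2.61/√131.29 + 4.37/√4.00) = 0.2278/(0.2278 + 2.185) = 0.09441.

0.09441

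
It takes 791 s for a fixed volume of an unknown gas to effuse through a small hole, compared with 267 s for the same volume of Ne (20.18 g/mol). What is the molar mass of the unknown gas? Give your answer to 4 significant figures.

From Graham's law, t_X/t_Ne = √(M_X/M_Ne).
791/267 = 2.963 = √(M_X/20.18)
M_X = 20.18 × 2.963² = 20.18 × 8.777 = 177.1 g/mol

177.1 g/mol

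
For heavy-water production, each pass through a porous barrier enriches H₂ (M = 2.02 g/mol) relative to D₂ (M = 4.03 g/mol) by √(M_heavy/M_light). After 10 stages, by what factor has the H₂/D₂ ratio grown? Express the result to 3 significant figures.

After 10 stages the ratio has grown by (√(4.03/2.02))^10 = (4.03/2.02)^(10/2).
= 1.99505^5 = 31.6.

31.6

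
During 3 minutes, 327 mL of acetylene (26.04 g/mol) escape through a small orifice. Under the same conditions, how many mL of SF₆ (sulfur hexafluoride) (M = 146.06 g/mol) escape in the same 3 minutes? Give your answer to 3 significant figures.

By Graham's law, rate_SF₆/rate_C₂H₂ = √(M_C₂H₂/M_SF₆) = √(26.04/146.06) = √0.1783 = 0.4222.
So the volume for SF₆ is 327 × 0.4222 = 138 mL.

138 mL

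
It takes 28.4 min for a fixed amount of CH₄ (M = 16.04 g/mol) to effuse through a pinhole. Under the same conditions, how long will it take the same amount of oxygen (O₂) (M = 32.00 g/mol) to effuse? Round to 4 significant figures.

Graham's law gives t_O₂/t_CH₄ = √(M_O₂/M_CH₄) = √(32.00/16.04) = √1.995 = 1.412.
So the time for O₂ is 28.4 × 1.412 = 40.11 min.

40.11 min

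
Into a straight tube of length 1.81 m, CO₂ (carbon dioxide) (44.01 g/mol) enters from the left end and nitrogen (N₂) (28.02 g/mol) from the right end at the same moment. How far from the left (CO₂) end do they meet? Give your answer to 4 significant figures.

0.8033 m

The fronts meet when d_CO₂ + d_N₂ = L with d_CO₂/d_N₂ = √(M_N₂/M_CO₂) (Graham's law). Here √(M_N₂/M_CO₂) = √(28.02/44.01) = 0.7979.
With d_CO₂ + d_N₂ = 1.81 m, d_N₂ = 1.81/(1 + 0.7979) = 1.007 m.
d_CO₂ = 1.81 − 1.007 = 0.8033 m.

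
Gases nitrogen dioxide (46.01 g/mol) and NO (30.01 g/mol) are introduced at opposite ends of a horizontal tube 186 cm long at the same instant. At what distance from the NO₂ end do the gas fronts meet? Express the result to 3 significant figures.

Distances travelled in equal time are proportional to diffusion rates, so d_NO₂/d_NO = √(M_NO/M_NO₂) = √(30.01/46.01) = 0.8076.
With d_NO₂ + d_NO = 186 cm, d_NO = 186/(1 + 0.8076) = 102.9 cm.
d_NO₂ = 186 − 102.9 = 83.1 cm.

83.1 cm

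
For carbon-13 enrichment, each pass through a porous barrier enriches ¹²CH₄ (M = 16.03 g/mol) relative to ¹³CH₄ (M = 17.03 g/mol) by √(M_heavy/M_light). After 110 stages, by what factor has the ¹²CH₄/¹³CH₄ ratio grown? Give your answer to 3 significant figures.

27.9

The single-stage factor is √(M_heavy/M_light), so 110 stages give [√(17.03/16.03)]^110 = (17.03/16.03)^(110/2).
= 1.06238^55 = 27.9.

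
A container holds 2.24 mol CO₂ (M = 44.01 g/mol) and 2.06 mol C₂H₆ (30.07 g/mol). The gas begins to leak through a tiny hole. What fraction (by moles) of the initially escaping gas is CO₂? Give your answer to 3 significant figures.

0.473

The effusion rate of species i is ∝ p_i/√M_i ∝ n_i/√M_i.
So x_CO₂ in the escaping gas = (n_CO₂/√M_CO₂) / Σ(n_i/√M_i)
= (2.24/√44.01) / (2.24/√44.01 + 2.06/√30.07) = 0.3377/(0.3377 + 0.3757) = 0.473.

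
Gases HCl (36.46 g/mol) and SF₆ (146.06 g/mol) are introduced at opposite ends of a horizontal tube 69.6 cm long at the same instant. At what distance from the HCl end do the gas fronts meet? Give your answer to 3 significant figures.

In equal time, each gas travels a distance ∝ its rate ∝ 1/√M, so d_HCl/d_SF₆ = √(M_SF₆/M_HCl) = √(146.06/36.46) = 2.002.
With d_HCl + d_SF₆ = 69.6 cm, d_SF₆ = 69.6/(1 + 2.002) = 23.19 cm.
d_HCl = 69.6 − 23.19 = 46.4 cm.

46.4 cm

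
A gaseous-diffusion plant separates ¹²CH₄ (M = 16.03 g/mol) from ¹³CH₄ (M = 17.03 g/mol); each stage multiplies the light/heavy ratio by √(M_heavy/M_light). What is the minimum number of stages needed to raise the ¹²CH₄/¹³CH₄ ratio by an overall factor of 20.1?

Single-stage factor α = √(17.03/16.03), so ln α = ½ ln(1.06238) = 0.03026.
Need α^N ≥ 20.1 ⇒ N ≥ ln(20.1) / ln α = 3.001 / 0.03026 = 99.17.
So at least 100 stages are needed.

100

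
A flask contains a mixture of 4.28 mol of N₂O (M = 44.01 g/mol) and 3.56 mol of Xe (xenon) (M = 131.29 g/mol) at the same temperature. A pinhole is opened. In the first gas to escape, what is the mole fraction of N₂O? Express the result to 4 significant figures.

Rate_i ∝ x_i/√M_i (Graham's law weighted by mole fraction), so the effusate composition follows n_i/√M_i.
Mole fraction of N₂O in the effusate = (n_N₂O/√M_N₂O) / (n_N₂O/√M_N₂O + n_Xe/√M_Xe)
= (4.28/√44.01) / (4.28/√44.01 + 3.56/√131.29) = 0.6452/(0.6452 + 0.3107) = 0.6750.

0.6750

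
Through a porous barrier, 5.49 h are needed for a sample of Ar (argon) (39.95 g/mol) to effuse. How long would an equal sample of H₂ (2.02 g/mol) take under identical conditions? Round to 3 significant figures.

Since effusion rate ∝ 1/√M, t_H₂/t_Ar = √(M_H₂/M_Ar) = √(2.02/39.95) = √0.05056 = 0.2249.
So the time for H₂ is 5.49 × 0.2249 = 1.23 h.

1.23 h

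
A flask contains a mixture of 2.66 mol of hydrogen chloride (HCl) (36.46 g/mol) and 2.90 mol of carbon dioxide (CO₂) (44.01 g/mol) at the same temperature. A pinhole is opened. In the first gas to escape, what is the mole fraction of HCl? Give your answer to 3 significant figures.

0.502

Effusion rate of each component ∝ n_i/√M_i (partial pressure × 1/√M).
Mole fraction of HCl in the effusate = (n_HCl/√M_HCl) / (n_HCl/√M_HCl + n_CO₂/√M_CO₂)
= (2.66/√36.46) / (2.66/√36.46 + 2.90/√44.01) = 0.4405/(0.4405 + 0.4371) = 0.502.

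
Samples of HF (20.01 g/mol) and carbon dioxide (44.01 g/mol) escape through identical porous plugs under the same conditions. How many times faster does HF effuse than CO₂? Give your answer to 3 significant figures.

1.48

Using Graham's law: rate_HF/rate_CO₂ = √(M_CO₂/M_HF) = √(44.01/20.01) = √2.199 = 1.48.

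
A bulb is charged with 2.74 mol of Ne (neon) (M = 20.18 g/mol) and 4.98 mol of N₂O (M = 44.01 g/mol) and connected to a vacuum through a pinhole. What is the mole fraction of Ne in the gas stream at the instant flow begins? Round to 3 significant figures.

0.448

Rate_i ∝ x_i/√M_i (Graham's law weighted by mole fraction), so the effusate composition follows n_i/√M_i.
x_Ne(eff) = (n_Ne/√M_Ne) / (n_Ne/√M_Ne + n_N₂O/√M_N₂O)
= (2.74/√20.18) / (2.74/√20.18 + 4.98/√44.01) = 0.6099/(0.6099 + 0.7507) = 0.448.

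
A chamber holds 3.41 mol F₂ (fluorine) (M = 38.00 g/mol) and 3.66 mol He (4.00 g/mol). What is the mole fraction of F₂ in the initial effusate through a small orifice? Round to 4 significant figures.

0.2321

Each component's effusion rate ∝ (its partial pressure)·(1/√M) ∝ n_i/√M_i.
x_F₂(eff) = (n_F₂/√M_F₂) / (n_F₂/√M_F₂ + n_He/√M_He)
= (3.41/√38.00) / (3.41/√38.00 + 3.66/√4.00) = 0.5532/(0.5532 + 1.830) = 0.2321.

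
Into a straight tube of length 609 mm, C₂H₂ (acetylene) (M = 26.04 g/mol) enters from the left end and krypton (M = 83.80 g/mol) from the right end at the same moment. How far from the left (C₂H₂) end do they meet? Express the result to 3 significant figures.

Distances travelled in equal time are proportional to diffusion rates, so d_C₂H₂/d_Kr = √(M_Kr/M_C₂H₂) = √(83.80/26.04) = 1.794.
With d_C₂H₂ + d_Kr = 609 mm, d_Kr = 609/(1 + 1.794) = 218.0 mm.
d_C₂H₂ = 609 − 218.0 = 391 mm.

391 mm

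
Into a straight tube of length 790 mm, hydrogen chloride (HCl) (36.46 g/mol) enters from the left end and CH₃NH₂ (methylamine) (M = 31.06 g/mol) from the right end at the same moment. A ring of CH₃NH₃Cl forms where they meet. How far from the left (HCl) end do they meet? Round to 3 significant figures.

379 mm

In equal time, each gas travels a distance ∝ its rate ∝ 1/√M, so d_HCl/d_CH₃NH₂ = √(M_CH₃NH₂/M_HCl) = √(31.06/36.46) = 0.9230.
With d_HCl + d_CH₃NH₂ = 790 mm, d_CH₃NH₂ = 790/(1 + 0.9230) = 410.8 mm.
d_HCl = 790 − 410.8 = 379 mm.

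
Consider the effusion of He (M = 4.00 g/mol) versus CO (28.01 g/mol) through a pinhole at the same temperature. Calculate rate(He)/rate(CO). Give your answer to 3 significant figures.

By Graham's law, rate_He/rate_CO = √(M_CO/M_He) = √(28.01/4.00) = √7.003 = 2.65.

2.65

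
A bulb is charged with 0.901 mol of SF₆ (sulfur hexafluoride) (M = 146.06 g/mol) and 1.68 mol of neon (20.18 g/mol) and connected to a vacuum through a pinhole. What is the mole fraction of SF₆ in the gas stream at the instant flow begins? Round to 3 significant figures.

0.166

The effusion rate of species i is ∝ p_i/√M_i ∝ n_i/√M_i.
x_SF₆(eff) = (n_SF₆/√M_SF₆) / (n_SF₆/√M_SF₆ + n_Ne/√M_Ne)
= (0.901/√146.06) / (0.901/√146.06 + 1.68/√20.18) = 0.07455/(0.07455 + 0.3740) = 0.166.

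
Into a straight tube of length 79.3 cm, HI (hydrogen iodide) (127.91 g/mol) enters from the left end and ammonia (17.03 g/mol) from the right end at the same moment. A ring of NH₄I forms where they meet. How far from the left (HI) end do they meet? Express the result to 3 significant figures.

21.2 cm

Graham's law gives d_HI/d_NH₃ = rate_HI/rate_NH₃ = √(M_NH₃/M_HI) = √(17.03/127.91) = 0.3649.
With d_HI + d_NH₃ = 79.3 cm, d_NH₃ = 79.3/(1 + 0.3649) = 58.10 cm.
d_HI = 79.3 − 58.10 = 21.2 cm.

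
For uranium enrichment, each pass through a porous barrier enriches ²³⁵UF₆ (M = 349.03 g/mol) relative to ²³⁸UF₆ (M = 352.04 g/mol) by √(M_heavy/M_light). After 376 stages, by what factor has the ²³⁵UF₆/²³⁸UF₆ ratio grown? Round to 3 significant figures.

5.02

The single-stage factor is √(M_heavy/M_light), so 376 stages give [√(352.04/349.03)]^376 = (352.04/349.03)^(376/2).
= 1.00862^188 = 5.02.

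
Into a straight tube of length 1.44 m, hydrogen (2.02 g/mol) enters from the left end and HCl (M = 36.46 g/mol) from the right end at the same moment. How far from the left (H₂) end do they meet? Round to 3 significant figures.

Distances travelled in equal time are proportional to diffusion rates, so d_H₂/d_HCl = √(M_HCl/M_H₂) = √(36.46/2.02) = 4.248.
With d_H₂ + d_HCl = 1.44 m, d_HCl = 1.44/(1 + 4.248) = 0.2744 m.
d_H₂ = 1.44 − 0.2744 = 1.17 m.

1.17 m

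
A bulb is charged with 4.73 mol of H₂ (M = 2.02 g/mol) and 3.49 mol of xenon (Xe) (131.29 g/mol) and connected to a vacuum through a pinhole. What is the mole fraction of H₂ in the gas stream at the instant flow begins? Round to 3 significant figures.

Effusion rate of each component ∝ n_i/√M_i (partial pressure × 1/√M).
x_H₂(eff) = (n_H₂/√M_H₂) / (n_H₂/√M_H₂ + n_Xe/√M_Xe)
= (4.73/√2.02) / (4.73/√2.02 + 3.49/√131.29) = 3.328/(3.328 + 0.3046) = 0.916.

0.916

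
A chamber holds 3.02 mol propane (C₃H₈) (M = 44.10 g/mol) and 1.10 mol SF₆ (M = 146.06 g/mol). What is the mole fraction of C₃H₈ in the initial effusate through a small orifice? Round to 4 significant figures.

Rate_i ∝ x_i/√M_i (Graham's law weighted by mole fraction), so the effusate composition follows n_i/√M_i.
x_C₃H₈(eff) = (n_C₃H₈/√M_C₃H₈) / (n_C₃H₈/√M_C₃H₈ + n_SF₆/√M_SF₆)
= (3.02/√44.10) / (3.02/√44.10 + 1.10/√146.06) = 0.4548/(0.4548 + 0.09102) = 0.8332.

0.8332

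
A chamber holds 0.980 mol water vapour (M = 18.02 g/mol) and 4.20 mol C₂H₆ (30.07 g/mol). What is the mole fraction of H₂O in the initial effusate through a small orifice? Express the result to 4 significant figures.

0.2316

Effusion rate of each component ∝ n_i/√M_i (partial pressure × 1/√M).
Mole fraction of H₂O in the effusate = (n_H₂O/√M_H₂O) / (n_H₂O/√M_H₂O + n_C₂H₆/√M_C₂H₆)
= (0.980/√18.02) / (0.980/√18.02 + 4.20/√30.07) = 0.2309/(0.2309 + 0.7659) = 0.2316.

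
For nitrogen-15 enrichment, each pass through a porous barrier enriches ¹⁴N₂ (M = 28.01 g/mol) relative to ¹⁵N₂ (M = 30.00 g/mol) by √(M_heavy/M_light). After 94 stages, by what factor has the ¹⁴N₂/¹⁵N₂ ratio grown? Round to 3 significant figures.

The single-stage factor is √(M_heavy/M_light), so 94 stages give [√(30.00/28.01)]^94 = (30.00/28.01)^(94/2).
= 1.07105^47 = 25.2.

25.2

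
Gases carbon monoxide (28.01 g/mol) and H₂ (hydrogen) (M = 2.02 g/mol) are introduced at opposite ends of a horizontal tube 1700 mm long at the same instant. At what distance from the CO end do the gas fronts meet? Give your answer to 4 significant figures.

359.9 mm

Distances travelled in equal time are proportional to diffusion rates, so d_CO/d_H₂ = √(M_H₂/M_CO) = √(2.02/28.01) = 0.2685.
With d_CO + d_H₂ = 1700 mm, d_H₂ = 1700/(1 + 0.2685) = 1340 mm.
d_CO = 1700 − 1340 = 359.9 mm.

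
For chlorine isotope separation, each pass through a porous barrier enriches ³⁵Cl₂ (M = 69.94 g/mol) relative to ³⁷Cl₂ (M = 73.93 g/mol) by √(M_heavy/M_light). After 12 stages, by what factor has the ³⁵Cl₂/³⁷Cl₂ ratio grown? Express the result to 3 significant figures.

1.39

Overall factor = α^12 with α = √(73.93/69.94), i.e. (73.93/69.94)^(12/2).
= 1.05705^6 = 1.39.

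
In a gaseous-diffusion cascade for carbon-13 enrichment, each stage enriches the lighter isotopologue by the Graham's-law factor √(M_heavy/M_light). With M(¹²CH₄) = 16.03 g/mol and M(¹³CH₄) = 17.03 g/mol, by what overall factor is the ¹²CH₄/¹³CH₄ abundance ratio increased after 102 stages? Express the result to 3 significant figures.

The single-stage factor is √(M_heavy/M_light), so 102 stages give [√(17.03/16.03)]^102 = (17.03/16.03)^(102/2).
= 1.06238^51 = 21.9.

21.9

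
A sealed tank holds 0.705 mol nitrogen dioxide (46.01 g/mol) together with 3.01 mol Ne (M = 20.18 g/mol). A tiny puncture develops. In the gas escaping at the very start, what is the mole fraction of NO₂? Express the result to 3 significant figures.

Rate_i ∝ x_i/√M_i (Graham's law weighted by mole fraction), so the effusate composition follows n_i/√M_i.
Mole fraction of NO₂ in the effusate = (n_NO₂/√M_NO₂) / (n_NO₂/√M_NO₂ + n_Ne/√M_Ne)
= (0.705/√46.01) / (0.705/√46.01 + 3.01/√20.18) = 0.1039/(0.1039 + 0.6700) = 0.134.

0.134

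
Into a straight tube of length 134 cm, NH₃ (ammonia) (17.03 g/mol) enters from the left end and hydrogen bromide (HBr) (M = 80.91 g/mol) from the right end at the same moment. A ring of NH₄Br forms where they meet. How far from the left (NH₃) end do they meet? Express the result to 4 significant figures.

Distances travelled in equal time are proportional to diffusion rates, so d_NH₃/d_HBr = √(M_HBr/M_NH₃) = √(80.91/17.03) = 2.180.
With d_NH₃ + d_HBr = 134 cm, d_HBr = 134/(1 + 2.180) = 42.14 cm.
d_NH₃ = 134 − 42.14 = 91.86 cm.

91.86 cm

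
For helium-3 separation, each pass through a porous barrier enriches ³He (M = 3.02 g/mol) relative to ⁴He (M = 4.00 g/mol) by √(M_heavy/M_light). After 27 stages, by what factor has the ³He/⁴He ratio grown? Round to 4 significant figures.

Each stage multiplies the ratio by α = √(4.00/3.02), so after 27 stages the overall factor is α^27 = (4.00/3.02)^(27/2).
= 1.32450^(27/2) = 44.43.

44.43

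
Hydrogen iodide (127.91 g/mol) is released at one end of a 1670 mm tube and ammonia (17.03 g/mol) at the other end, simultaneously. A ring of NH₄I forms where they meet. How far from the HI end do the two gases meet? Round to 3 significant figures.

The fronts meet when d_HI + d_NH₃ = L with d_HI/d_NH₃ = √(M_NH₃/M_HI) (Graham's law). Here √(M_NH₃/M_HI) = √(17.03/127.91) = 0.3649.
With d_HI + d_NH₃ = 1670 mm, d_NH₃ = 1670/(1 + 0.3649) = 1224 mm.
d_HI = 1670 − 1224 = 446 mm.

446 mm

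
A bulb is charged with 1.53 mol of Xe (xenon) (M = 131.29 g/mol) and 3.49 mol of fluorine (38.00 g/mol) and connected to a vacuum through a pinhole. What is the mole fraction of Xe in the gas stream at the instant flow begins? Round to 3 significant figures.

The effusion rate of species i is ∝ p_i/√M_i ∝ n_i/√M_i.
Mole fraction of Xe in the effusate = (n_Xe/√M_Xe) / (n_Xe/√M_Xe + n_F₂/√M_F₂)
= (1.53/√131.29) / (1.53/√131.29 + 3.49/√38.00) = 0.1335/(0.1335 + 0.5662) = 0.191.

0.191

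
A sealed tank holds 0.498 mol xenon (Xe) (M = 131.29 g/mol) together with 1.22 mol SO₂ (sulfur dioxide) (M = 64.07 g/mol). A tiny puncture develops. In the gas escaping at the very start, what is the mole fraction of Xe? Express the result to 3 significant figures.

0.222

Each component's effusion rate ∝ (its partial pressure)·(1/√M) ∝ n_i/√M_i.
Mole fraction of Xe in the effusate = (n_Xe/√M_Xe) / (n_Xe/√M_Xe + n_SO₂/√M_SO₂)
= (0.498/√131.29) / (0.498/√131.29 + 1.22/√64.07) = 0.04346/(0.04346 + 0.1524) = 0.222.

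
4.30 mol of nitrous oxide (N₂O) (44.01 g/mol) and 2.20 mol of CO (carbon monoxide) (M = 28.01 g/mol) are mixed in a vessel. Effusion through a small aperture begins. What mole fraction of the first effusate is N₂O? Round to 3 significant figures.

Each component's effusion rate ∝ (its partial pressure)·(1/√M) ∝ n_i/√M_i.
So x_N₂O in the escaping gas = (n_N₂O/√M_N₂O) / Σ(n_i/√M_i)
= (4.30/√44.01) / (4.30/√44.01 + 2.20/√28.01) = 0.6482/(0.6482 + 0.4157) = 0.609.

0.609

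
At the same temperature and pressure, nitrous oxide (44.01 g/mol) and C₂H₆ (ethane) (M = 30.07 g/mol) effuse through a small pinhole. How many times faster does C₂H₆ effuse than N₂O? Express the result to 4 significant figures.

From Graham's law, rate_C₂H₆/rate_N₂O = √(M_N₂O/M_C₂H₆) = √(44.01/30.07) = √1.464 = 1.210.

1.210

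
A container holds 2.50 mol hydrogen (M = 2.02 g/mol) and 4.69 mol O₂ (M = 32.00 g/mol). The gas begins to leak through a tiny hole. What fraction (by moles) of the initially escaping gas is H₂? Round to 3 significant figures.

Effusion rate of each component ∝ n_i/√M_i (partial pressure × 1/√M).
So x_H₂ in the escaping gas = (n_H₂/√M_H₂) / Σ(n_i/√M_i)
= (2.50/√2.02) / (2.50/√2.02 + 4.69/√32.00) = 1.759/(1.759 + 0.8291) = 0.680.

0.680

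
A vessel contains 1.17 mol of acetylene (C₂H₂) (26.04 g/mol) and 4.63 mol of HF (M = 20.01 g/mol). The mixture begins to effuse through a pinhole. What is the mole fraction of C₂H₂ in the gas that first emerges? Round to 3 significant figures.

Each component's effusion rate ∝ (its partial pressure)·(1/√M) ∝ n_i/√M_i.
x_C₂H₂(eff) = (n_C₂H₂/√M_C₂H₂) / (n_C₂H₂/√M_C₂H₂ + n_HF/√M_HF)
= (1.17/√26.04) / (1.17/√26.04 + 4.63/√20.01) = 0.2293/(0.2293 + 1.035) = 0.181.

0.181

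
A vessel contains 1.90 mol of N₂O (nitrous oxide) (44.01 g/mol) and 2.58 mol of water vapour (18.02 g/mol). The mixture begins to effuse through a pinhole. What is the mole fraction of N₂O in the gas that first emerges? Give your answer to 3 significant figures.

0.320

Rate_i ∝ x_i/√M_i (Graham's law weighted by mole fraction), so the effusate composition follows n_i/√M_i.
x_N₂O(eff) = (n_N₂O/√M_N₂O) / (n_N₂O/√M_N₂O + n_H₂O/√M_H₂O)
= (1.90/√44.01) / (1.90/√44.01 + 2.58/√18.02) = 0.2864/(0.2864 + 0.6078) = 0.320.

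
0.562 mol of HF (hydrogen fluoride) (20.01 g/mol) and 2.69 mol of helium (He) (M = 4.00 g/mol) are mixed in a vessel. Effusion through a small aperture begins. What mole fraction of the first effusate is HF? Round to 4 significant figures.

Each component's effusion rate ∝ (its partial pressure)·(1/√M) ∝ n_i/√M_i.
So x_HF in the escaping gas = (n_HF/√M_HF) / Σ(n_i/√M_i)
= (0.562/√20.01) / (0.562/√20.01 + 2.69/√4.00) = 0.1256/(0.1256 + 1.345) = 0.08543.

0.08543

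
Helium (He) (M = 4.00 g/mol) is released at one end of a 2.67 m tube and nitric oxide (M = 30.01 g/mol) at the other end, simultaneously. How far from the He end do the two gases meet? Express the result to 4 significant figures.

1.956 m

Distances travelled in equal time are proportional to diffusion rates, so d_He/d_NO = √(M_NO/M_He) = √(30.01/4.00) = 2.739.
With d_He + d_NO = 2.67 m, d_NO = 2.67/(1 + 2.739) = 0.7141 m.
d_He = 2.67 − 0.7141 = 1.956 m.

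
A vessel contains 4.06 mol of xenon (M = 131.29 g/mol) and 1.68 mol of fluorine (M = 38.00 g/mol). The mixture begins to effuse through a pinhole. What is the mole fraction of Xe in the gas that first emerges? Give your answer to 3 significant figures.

Rate_i ∝ x_i/√M_i (Graham's law weighted by mole fraction), so the effusate composition follows n_i/√M_i.
So x_Xe in the escaping gas = (n_Xe/√M_Xe) / Σ(n_i/√M_i)
= (4.06/√131.29) / (4.06/√131.29 + 1.68/√38.00) = 0.3543/(0.3543 + 0.2725) = 0.565.

0.565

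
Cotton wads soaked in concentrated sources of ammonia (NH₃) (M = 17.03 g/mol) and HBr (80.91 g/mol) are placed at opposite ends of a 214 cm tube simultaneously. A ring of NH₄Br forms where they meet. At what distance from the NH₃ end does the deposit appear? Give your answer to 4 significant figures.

146.7 cm

Graham's law gives d_NH₃/d_HBr = rate_NH₃/rate_HBr = √(M_HBr/M_NH₃) = √(80.91/17.03) = 2.180.
With d_NH₃ + d_HBr = 214 cm, d_HBr = 214/(1 + 2.180) = 67.30 cm.
d_NH₃ = 214 − 67.30 = 146.7 cm.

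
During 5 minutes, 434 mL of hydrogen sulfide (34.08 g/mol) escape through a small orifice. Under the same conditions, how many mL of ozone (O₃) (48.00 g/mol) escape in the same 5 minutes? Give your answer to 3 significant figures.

366 mL

Using Graham's law: rate_O₃/rate_H₂S = √(M_H₂S/M_O₃) = √(34.08/48.00) = √0.7100 = 0.8426.
So the volume for O₃ is 434 × 0.8426 = 366 mL.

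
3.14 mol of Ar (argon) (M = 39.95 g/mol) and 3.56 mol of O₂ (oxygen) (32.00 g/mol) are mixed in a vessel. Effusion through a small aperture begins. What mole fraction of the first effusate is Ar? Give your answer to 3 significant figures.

Rate_i ∝ x_i/√M_i (Graham's law weighted by mole fraction), so the effusate composition follows n_i/√M_i.
Mole fraction of Ar in the effusate = (n_Ar/√M_Ar) / (n_Ar/√M_Ar + n_O₂/√M_O₂)
= (3.14/√39.95) / (3.14/√39.95 + 3.56/√32.00) = 0.4968/(0.4968 + 0.6293) = 0.441.

0.441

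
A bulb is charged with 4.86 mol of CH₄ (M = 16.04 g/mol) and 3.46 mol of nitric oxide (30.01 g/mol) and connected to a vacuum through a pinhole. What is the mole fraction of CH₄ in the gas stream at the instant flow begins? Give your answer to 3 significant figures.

Each component's effusion rate ∝ (its partial pressure)·(1/√M) ∝ n_i/√M_i.
So x_CH₄ in the escaping gas = (n_CH₄/√M_CH₄) / Σ(n_i/√M_i)
= (4.86/√16.04) / (4.86/√16.04 + 3.46/√30.01) = 1.213/(1.213 + 0.6316) = 0.658.

0.658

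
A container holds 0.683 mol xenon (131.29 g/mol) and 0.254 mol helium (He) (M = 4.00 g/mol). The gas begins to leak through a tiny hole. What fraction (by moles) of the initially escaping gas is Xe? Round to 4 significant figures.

0.3194

Effusion rate of each component ∝ n_i/√M_i (partial pressure × 1/√M).
Mole fraction of Xe in the effusate = (n_Xe/√M_Xe) / (n_Xe/√M_Xe + n_He/√M_He)
= (0.683/√131.29) / (0.683/√131.29 + 0.254/√4.00) = 0.05961/(0.05961 + 0.1270) = 0.3194.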